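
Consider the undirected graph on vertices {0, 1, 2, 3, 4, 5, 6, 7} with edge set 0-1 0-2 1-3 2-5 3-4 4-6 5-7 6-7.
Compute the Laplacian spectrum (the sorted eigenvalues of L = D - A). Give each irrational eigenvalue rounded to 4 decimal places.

[0, 0.5858, 0.5858, 2, 2, 3.4142, 3.4142, 4]

Reading degrees in the order [0, 1, 2, 3, 4, 5, 6, 7] gives [2, 2, 2, 2, 2, 2, 2, 2]; set D = diag(2, 2, 2, 2, 2, 2, 2, 2) and form L = D - A. L is symmetric positive semidefinite, so every eigenvalue is real and nonnegative. The single zero eigenvalue shows the graph is connected. By the matrix-tree theorem the graph has (1/8) * product of the nonzero eigenvalues = 8 spanning trees.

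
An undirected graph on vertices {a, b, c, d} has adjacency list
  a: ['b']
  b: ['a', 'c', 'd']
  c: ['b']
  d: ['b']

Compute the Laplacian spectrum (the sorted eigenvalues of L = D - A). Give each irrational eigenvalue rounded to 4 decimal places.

[0, 1, 1, 4]

With the vertex order [a, b, c, d], the degrees are [1, 3, 1, 1], giving D = diag(1, 3, 1, 1) and L = D - A. L is symmetric positive semidefinite, so every eigenvalue is real and nonnegative. The single zero eigenvalue shows the graph is connected. There is one zero in the spectrum, matching the 1 component. The eigenvalues sum to 6, which equals trace(L) = 2|E|.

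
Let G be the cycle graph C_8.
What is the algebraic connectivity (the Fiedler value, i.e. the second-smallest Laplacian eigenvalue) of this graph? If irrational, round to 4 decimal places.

The graph has 8 vertices and degree multiset [2, 2, 2, 2, 2, 2, 2, 2]; D is the diagonal matrix of degrees and L = D - A. The sorted Laplacian eigenvalues are [0, 0.5858, 0.5858, 2, 2, 3.4142, 3.4142, 4]; the algebraic connectivity is the second entry, 0.5858.

0.5858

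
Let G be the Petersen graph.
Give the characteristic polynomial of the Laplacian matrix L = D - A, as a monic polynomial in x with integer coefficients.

The graph has 10 vertices and degree multiset [3, 3, 3, 3, 3, 3, 3, 3, 3, 3]; D is the diagonal matrix of degrees and L = D - A. Computing det(xI - L) by cofactor expansion (or equivalently via sum-over-permutations) gives x^10 - 30x^9 + 390x^8 - 2880x^7 + 13305x^6 - 39882x^5 + 77640x^4 - 94800x^3 + 66000x^2 - 20000x. The constant term is 0 because L is singular (the all-ones vector lies in its kernel). There is one zero in the spectrum, matching the 1 component.

x^10 - 30x^9 + 390x^8 - 2880x^7 + 13305x^6 - 39882x^5 + 77640x^4 - 94800x^3 + 66000x^2 - 20000x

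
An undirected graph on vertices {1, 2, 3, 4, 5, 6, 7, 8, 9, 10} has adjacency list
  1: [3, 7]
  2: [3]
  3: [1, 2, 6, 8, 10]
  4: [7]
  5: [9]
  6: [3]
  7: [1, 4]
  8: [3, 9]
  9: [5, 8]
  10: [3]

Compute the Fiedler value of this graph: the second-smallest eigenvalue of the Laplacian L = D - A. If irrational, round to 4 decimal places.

Each diagonal entry of L is the vertex degree and each off-diagonal entry is -1 where an edge is present, 0 otherwise; in the order [1, 2, 3, 4, 5, 6, 7, 8, 9, 10] the diagonal is [2, 1, 5, 1, 1, 1, 2, 2, 2, 1]. The sorted Laplacian eigenvalues are [0, 0.1981, 0.3676, 1, 1, 1.4469, 1.5550, 3.0787, 3.2470, 6.1068]; the algebraic connectivity is the second entry, 0.1981. There is one zero in the spectrum, matching the 1 component. The eigenvalues sum to 18, which equals trace(L) = 2|E|.

0.1981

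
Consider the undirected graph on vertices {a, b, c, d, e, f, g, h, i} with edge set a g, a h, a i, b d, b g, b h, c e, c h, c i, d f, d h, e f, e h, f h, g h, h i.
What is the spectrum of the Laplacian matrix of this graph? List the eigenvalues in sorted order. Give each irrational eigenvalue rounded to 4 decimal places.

[0, 1.5858, 1.5858, 3, 3, 4.4142, 4.4142, 5, 9]

Each diagonal entry of L is the vertex degree and each off-diagonal entry is -1 where an edge is present, 0 otherwise; in the order [a, b, c, d, e, f, g, h, i] the diagonal is [3, 3, 3, 3, 3, 3, 3, 8, 3]. The multiplicity of 0 as a Laplacian eigenvalue equals the number of connected components. By the matrix-tree theorem the graph has (1/9) * product of the nonzero eigenvalues = 2205 spanning trees. The eigenvalues sum to 32, which equals trace(L) = 2|E|.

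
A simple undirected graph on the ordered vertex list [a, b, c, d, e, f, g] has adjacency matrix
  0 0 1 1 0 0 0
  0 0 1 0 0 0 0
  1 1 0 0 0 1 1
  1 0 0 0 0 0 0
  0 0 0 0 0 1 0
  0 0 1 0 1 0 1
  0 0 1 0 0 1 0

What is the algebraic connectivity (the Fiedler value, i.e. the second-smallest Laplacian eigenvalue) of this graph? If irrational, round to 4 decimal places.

Reading degrees in the order [a, b, c, d, e, f, g] gives [2, 1, 4, 1, 1, 3, 2]; set D = diag(2, 1, 4, 1, 1, 3, 2) and form L = D - A. The sorted Laplacian eigenvalues are [0, 0.4116, 0.7530, 1.4064, 2.4450, 3.8019, 5.1819]; the algebraic connectivity is the second entry, 0.4116. The largest eigenvalue, 5.1819, is at most the vertex count 7.

0.4116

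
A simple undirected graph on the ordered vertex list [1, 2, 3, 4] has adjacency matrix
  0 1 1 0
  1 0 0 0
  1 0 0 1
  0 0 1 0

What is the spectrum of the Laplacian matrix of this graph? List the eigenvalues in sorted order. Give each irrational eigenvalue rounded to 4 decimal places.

Each diagonal entry of L is the vertex degree and each off-diagonal entry is -1 where an edge is present, 0 otherwise; in the order [1, 2, 3, 4] the diagonal is [2, 1, 2, 1]. Since every row of L sums to 0, the all-ones vector is in the kernel and 0 is an eigenvalue. The single zero eigenvalue shows the graph is connected. The largest eigenvalue, 3.4142, is at most the vertex count 4. By the matrix-tree theorem the graph has (1/4) * product of the nonzero eigenvalues = 1 spanning tree.

[0, 0.5858, 2, 3.4142]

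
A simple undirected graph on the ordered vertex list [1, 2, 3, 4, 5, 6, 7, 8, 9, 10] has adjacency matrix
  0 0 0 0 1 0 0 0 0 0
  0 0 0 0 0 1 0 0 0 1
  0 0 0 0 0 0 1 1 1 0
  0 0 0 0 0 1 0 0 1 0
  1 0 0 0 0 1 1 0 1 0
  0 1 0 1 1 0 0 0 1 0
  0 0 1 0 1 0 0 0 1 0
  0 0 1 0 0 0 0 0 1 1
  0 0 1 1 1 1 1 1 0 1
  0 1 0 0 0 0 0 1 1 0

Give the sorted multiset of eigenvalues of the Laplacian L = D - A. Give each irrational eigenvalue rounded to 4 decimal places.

With the vertex order [1, 2, 3, 4, 5, 6, 7, 8, 9, 10], the degrees are [1, 2, 3, 2, 4, 4, 3, 3, 7, 3], giving D = diag(1, 2, 3, 2, 4, 4, 3, 3, 7, 3) and L = D - A. Since every row of L sums to 0, the all-ones vector is in the kernel and 0 is an eigenvalue. By the matrix-tree theorem the graph has (1/10) * product of the nonzero eigenvalues = 1161 spanning trees.

[0, 0.7476, 1.3693, 1.5820, 2.4146, 3.4999, 3.9266, 4.7516, 5.6237, 8.0847]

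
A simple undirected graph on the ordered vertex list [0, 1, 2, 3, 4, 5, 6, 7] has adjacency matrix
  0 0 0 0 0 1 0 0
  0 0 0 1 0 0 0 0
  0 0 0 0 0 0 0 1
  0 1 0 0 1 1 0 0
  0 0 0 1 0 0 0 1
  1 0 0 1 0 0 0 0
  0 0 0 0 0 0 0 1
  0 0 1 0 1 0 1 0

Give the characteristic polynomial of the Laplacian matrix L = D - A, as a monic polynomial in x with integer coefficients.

With the vertex order [0, 1, 2, 3, 4, 5, 6, 7], the degrees are [1, 1, 1, 3, 2, 2, 1, 3], giving D = diag(1, 1, 1, 3, 2, 2, 1, 3) and L = D - A. Computing det(xI - L) by cofactor expansion (or equivalently via sum-over-permutations) gives x^8 - 14x^7 + 76x^6 - 204x^5 + 288x^4 - 210x^3 + 71x^2 - 8x. The coefficient of x^7 equals -trace(L) = -14, matching the sum of degrees. The eigenvalues sum to 14, which equals trace(L) = 2|E|.

x^8 - 14x^7 + 76x^6 - 204x^5 + 288x^4 - 210x^3 + 71x^2 - 8x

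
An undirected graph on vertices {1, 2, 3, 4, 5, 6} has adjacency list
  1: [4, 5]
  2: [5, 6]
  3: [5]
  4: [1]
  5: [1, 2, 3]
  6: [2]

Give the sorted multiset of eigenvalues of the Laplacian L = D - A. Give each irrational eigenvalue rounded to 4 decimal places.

Each diagonal entry of L is the vertex degree and each off-diagonal entry is -1 where an edge is present, 0 otherwise; in the order [1, 2, 3, 4, 5, 6] the diagonal is [2, 2, 1, 1, 3, 1]. Diagonalising L (or applying a numerical eigensolver to the 6x6 matrix) gives the spectrum above. There is one zero in the spectrum, matching the 1 component. By the matrix-tree theorem the graph has (1/6) * product of the nonzero eigenvalues = 1 spanning tree.

[0, 0.3820, 0.6972, 2, 2.6180, 4.3028]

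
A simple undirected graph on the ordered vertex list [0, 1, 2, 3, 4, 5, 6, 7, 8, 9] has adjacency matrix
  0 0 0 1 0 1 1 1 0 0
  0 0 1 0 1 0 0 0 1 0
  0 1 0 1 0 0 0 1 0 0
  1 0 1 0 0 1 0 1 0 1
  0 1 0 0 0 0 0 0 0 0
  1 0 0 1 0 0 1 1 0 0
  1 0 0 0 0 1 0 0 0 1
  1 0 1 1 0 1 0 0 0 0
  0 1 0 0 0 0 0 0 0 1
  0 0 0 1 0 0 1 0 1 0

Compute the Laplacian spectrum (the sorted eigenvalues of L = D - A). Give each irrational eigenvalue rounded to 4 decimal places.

Reading degrees in the order [0, 1, 2, 3, 4, 5, 6, 7, 8, 9] gives [4, 3, 3, 5, 1, 4, 3, 4, 2, 3]; set D = diag(4, 3, 3, 5, 1, 4, 3, 4, 2, 3) and form L = D - A. L is symmetric positive semidefinite, so every eigenvalue is real and nonnegative. The single zero eigenvalue shows the graph is connected. The largest eigenvalue, 6.4836, is at most the vertex count 10. There is one zero in the spectrum, matching the 1 component.

[0, 0.5114, 1.3164, 1.9214, 3.2772, 3.4718, 4.6205, 5, 5.3976, 6.4836]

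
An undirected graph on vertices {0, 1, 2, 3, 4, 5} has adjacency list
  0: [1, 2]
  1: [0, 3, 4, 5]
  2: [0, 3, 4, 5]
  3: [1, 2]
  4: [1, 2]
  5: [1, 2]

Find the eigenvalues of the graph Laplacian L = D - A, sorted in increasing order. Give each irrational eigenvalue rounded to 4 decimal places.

[0, 2, 2, 2, 4, 6]

Reading degrees in the order [0, 1, 2, 3, 4, 5] gives [2, 4, 4, 2, 2, 2]; set D = diag(2, 4, 4, 2, 2, 2) and form L = D - A. The multiplicity of 0 as a Laplacian eigenvalue equals the number of connected components. The largest eigenvalue, 6, is at most the vertex count 6.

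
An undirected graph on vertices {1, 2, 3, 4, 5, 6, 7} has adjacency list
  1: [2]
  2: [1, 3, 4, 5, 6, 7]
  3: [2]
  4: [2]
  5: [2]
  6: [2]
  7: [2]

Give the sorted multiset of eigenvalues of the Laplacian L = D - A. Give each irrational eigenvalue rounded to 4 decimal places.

Reading degrees in the order [1, 2, 3, 4, 5, 6, 7] gives [1, 6, 1, 1, 1, 1, 1]; set D = diag(1, 6, 1, 1, 1, 1, 1) and form L = D - A. The multiplicity of 0 as a Laplacian eigenvalue equals the number of connected components. The single zero eigenvalue shows the graph is connected.

[0, 1, 1, 1, 1, 1, 7]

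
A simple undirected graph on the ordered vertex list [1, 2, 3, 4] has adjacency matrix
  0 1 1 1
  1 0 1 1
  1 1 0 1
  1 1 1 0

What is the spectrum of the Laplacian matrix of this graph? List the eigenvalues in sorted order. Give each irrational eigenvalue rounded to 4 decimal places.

[0, 4, 4, 4]

With the vertex order [1, 2, 3, 4], the degrees are [3, 3, 3, 3], giving D = diag(3, 3, 3, 3) and L = D - A. Diagonalising L (or applying a numerical eigensolver to the 4x4 matrix) gives the spectrum above. The single zero eigenvalue shows the graph is connected.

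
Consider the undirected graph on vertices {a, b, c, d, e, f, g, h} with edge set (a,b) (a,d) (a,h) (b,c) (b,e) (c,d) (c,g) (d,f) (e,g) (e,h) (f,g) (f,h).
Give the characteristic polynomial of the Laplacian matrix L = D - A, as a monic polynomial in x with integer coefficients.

Reading degrees in the order [a, b, c, d, e, f, g, h] gives [3, 3, 3, 3, 3, 3, 3, 3]; set D = diag(3, 3, 3, 3, 3, 3, 3, 3) and form L = D - A. L has integer entries, so p(x) = det(xI - L) has integer coefficients. Expanding the determinant yields x^8 - 24x^7 + 240x^6 - 1296x^5 + 4080x^4 - 7488x^3 + 7424x^2 - 3072x. The constant term is 0 because L is singular (the all-ones vector lies in its kernel). By the matrix-tree theorem the graph has (1/8) * product of the nonzero eigenvalues = 384 spanning trees. There is one zero in the spectrum, matching the 1 component.

x^8 - 24x^7 + 240x^6 - 1296x^5 + 4080x^4 - 7488x^3 + 7424x^2 - 3072x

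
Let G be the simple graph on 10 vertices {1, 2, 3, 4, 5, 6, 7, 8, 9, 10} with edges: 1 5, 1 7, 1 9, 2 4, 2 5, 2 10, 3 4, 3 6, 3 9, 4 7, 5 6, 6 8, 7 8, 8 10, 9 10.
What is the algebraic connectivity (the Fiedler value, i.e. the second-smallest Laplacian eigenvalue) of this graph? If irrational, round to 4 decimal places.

Each diagonal entry of L is the vertex degree and each off-diagonal entry is -1 where an edge is present, 0 otherwise; in the order [1, 2, 3, 4, 5, 6, 7, 8, 9, 10] the diagonal is [3, 3, 3, 3, 3, 3, 3, 3, 3, 3]. Computing the eigenvalues of L and sorting gives [0, 2, 2, 2, 2, 2, 5, 5, 5, 5]. The Fiedler value lambda_2 = 2 is strictly positive, so the graph is connected. By the matrix-tree theorem the graph has (1/10) * product of the nonzero eigenvalues = 2000 spanning trees. There is one zero in the spectrum, matching the 1 component.

2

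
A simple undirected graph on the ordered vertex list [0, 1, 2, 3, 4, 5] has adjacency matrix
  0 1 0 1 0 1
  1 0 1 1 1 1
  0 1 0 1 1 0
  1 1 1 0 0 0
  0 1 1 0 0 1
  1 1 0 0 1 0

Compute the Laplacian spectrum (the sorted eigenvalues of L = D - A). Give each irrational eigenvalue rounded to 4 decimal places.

With the vertex order [0, 1, 2, 3, 4, 5], the degrees are [3, 5, 3, 3, 3, 3], giving D = diag(3, 5, 3, 3, 3, 3) and L = D - A. Since every row of L sums to 0, the all-ones vector is in the kernel and 0 is an eigenvalue. The single zero eigenvalue shows the graph is connected. The largest eigenvalue, 6, is at most the vertex count 6.

[0, 2.3820, 2.3820, 4.6180, 4.6180, 6]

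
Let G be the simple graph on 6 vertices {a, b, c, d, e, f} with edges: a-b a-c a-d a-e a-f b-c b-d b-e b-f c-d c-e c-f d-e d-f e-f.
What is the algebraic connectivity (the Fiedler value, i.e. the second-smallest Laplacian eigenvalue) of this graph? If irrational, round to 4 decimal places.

6

Each diagonal entry of L is the vertex degree and each off-diagonal entry is -1 where an edge is present, 0 otherwise; in the order [a, b, c, d, e, f] the diagonal is [5, 5, 5, 5, 5, 5]. Computing the eigenvalues of L and sorting gives [0, 6, 6, 6, 6, 6]. The Fiedler value lambda_2 = 6 is strictly positive, so the graph is connected. There is one zero in the spectrum, matching the 1 component.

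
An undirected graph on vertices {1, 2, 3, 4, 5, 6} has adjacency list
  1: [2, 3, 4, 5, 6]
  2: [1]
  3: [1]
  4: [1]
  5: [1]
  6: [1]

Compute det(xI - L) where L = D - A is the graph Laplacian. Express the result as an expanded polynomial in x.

x^6 - 10x^5 + 30x^4 - 40x^3 + 25x^2 - 6x

Each diagonal entry of L is the vertex degree and each off-diagonal entry is -1 where an edge is present, 0 otherwise; in the order [1, 2, 3, 4, 5, 6] the diagonal is [5, 1, 1, 1, 1, 1]. L has integer entries, so p(x) = det(xI - L) has integer coefficients. Expanding the determinant yields x^6 - 10x^5 + 30x^4 - 40x^3 + 25x^2 - 6x. The constant term is 0 because L is singular (the all-ones vector lies in its kernel). The eigenvalues sum to 10, which equals trace(L) = 2|E|.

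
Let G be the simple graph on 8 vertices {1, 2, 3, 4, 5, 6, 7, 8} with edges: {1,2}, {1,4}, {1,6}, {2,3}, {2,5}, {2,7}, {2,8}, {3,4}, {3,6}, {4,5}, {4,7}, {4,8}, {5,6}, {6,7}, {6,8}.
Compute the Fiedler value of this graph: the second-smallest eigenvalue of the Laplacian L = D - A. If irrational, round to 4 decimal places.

3

With the vertex order [1, 2, 3, 4, 5, 6, 7, 8], the degrees are [3, 5, 3, 5, 3, 5, 3, 3], giving D = diag(3, 5, 3, 5, 3, 5, 3, 3) and L = D - A. The smallest Laplacian eigenvalue is always 0. The next one, lambda_2 = 3, measures how hard the graph is to disconnect: larger values mean better connectivity. By the matrix-tree theorem the graph has (1/8) * product of the nonzero eigenvalues = 2025 spanning trees.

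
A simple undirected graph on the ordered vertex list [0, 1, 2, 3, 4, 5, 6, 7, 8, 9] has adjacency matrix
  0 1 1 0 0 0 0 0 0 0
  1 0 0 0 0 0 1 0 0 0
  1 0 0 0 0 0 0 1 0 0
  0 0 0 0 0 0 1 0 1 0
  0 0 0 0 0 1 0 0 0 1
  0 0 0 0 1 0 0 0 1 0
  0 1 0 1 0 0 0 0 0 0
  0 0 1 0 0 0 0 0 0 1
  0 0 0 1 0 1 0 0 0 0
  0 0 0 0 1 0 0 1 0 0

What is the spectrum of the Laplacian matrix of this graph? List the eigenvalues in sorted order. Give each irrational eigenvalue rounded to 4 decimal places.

Reading degrees in the order [0, 1, 2, 3, 4, 5, 6, 7, 8, 9] gives [2, 2, 2, 2, 2, 2, 2, 2, 2, 2]; set D = diag(2, 2, 2, 2, 2, 2, 2, 2, 2, 2) and form L = D - A. The multiplicity of 0 as a Laplacian eigenvalue equals the number of connected components. There is one zero in the spectrum, matching the 1 component.

[0, 0.3820, 0.3820, 1.3820, 1.3820, 2.6180, 2.6180, 3.6180, 3.6180, 4]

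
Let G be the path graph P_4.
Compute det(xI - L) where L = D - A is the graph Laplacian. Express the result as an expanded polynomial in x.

x^4 - 6x^3 + 10x^2 - 4x

The graph has 4 vertices and degree multiset [2, 2, 1, 1]; D is the diagonal matrix of degrees and L = D - A. Computing det(xI - L) by cofactor expansion (or equivalently via sum-over-permutations) gives x^4 - 6x^3 + 10x^2 - 4x. The constant term is 0 because L is singular (the all-ones vector lies in its kernel). There is one zero in the spectrum, matching the 1 component. By the matrix-tree theorem the graph has (1/4) * product of the nonzero eigenvalues = 1 spanning tree.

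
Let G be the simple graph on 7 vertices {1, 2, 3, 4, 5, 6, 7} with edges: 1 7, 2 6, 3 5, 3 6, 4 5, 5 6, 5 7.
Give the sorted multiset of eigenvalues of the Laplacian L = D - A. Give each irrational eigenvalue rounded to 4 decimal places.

Each diagonal entry of L is the vertex degree and each off-diagonal entry is -1 where an edge is present, 0 otherwise; in the order [1, 2, 3, 4, 5, 6, 7] the diagonal is [1, 1, 2, 1, 4, 3, 2]. The multiplicity of 0 as a Laplacian eigenvalue equals the number of connected components. The single zero eigenvalue shows the graph is connected. There is one zero in the spectrum, matching the 1 component. The eigenvalues sum to 14, which equals trace(L) = 2|E|.

[0, 0.4116, 0.7530, 1.4064, 2.4450, 3.8019, 5.1819]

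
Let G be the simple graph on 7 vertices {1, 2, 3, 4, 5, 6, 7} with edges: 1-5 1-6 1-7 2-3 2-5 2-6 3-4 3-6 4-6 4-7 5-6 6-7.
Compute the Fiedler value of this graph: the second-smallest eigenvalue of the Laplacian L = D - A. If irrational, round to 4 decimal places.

2

Reading degrees in the order [1, 2, 3, 4, 5, 6, 7] gives [3, 3, 3, 3, 3, 6, 3]; set D = diag(3, 3, 3, 3, 3, 6, 3) and form L = D - A. The smallest Laplacian eigenvalue is always 0. The next one, lambda_2 = 2, measures how hard the graph is to disconnect: larger values mean better connectivity. The eigenvalues sum to 24, which equals trace(L) = 2|E|. By the matrix-tree theorem the graph has (1/7) * product of the nonzero eigenvalues = 320 spanning trees.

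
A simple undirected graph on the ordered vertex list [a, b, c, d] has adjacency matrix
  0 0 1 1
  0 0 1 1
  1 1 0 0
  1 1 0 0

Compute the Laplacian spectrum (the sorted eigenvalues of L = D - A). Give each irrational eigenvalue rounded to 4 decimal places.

Each diagonal entry of L is the vertex degree and each off-diagonal entry is -1 where an edge is present, 0 otherwise; in the order [a, b, c, d] the diagonal is [2, 2, 2, 2]. The multiplicity of 0 as a Laplacian eigenvalue equals the number of connected components. The single zero eigenvalue shows the graph is connected. There is one zero in the spectrum, matching the 1 component.

[0, 2, 2, 4]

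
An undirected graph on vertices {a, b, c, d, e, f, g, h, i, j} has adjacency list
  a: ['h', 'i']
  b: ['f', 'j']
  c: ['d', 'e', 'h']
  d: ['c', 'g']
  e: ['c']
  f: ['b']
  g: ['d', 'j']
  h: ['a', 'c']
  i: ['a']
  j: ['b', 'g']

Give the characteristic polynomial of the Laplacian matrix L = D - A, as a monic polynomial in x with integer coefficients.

x^10 - 18x^9 + 135x^8 - 548x^7 + 1309x^6 - 1874x^5 + 1568x^4 - 712x^3 + 150x^2 - 10x

Reading degrees in the order [a, b, c, d, e, f, g, h, i, j] gives [2, 2, 3, 2, 1, 1, 2, 2, 1, 2]; set D = diag(2, 2, 3, 2, 1, 1, 2, 2, 1, 2) and form L = D - A. L has integer entries, so p(x) = det(xI - L) has integer coefficients. Expanding the determinant yields x^10 - 18x^9 + 135x^8 - 548x^7 + 1309x^6 - 1874x^5 + 1568x^4 - 712x^3 + 150x^2 - 10x. The constant term is 0 because L is singular (the all-ones vector lies in its kernel). The eigenvalues sum to 18, which equals trace(L) = 2|E|.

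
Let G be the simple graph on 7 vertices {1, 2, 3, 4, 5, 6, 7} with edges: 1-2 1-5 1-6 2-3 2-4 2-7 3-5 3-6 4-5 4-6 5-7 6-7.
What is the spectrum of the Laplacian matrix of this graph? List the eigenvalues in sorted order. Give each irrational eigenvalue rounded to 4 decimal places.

[0, 3, 3, 3, 4, 4, 7]

With the vertex order [1, 2, 3, 4, 5, 6, 7], the degrees are [3, 4, 3, 3, 4, 4, 3], giving D = diag(3, 4, 3, 3, 4, 4, 3) and L = D - A. L is symmetric positive semidefinite, so every eigenvalue is real and nonnegative. The single zero eigenvalue shows the graph is connected. The largest eigenvalue, 7, is at most the vertex count 7.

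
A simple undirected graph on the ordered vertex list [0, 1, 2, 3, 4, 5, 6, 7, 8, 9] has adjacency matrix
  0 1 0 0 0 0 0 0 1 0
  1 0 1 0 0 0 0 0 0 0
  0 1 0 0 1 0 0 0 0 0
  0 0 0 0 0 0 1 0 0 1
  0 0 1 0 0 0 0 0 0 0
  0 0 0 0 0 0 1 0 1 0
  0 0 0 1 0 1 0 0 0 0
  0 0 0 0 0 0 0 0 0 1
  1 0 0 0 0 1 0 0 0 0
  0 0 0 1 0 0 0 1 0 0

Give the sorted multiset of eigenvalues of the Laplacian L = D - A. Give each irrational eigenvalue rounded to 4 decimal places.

With the vertex order [0, 1, 2, 3, 4, 5, 6, 7, 8, 9], the degrees are [2, 2, 2, 2, 1, 2, 2, 1, 2, 2], giving D = diag(2, 2, 2, 2, 1, 2, 2, 1, 2, 2) and L = D - A. The multiplicity of 0 as a Laplacian eigenvalue equals the number of connected components. The single zero eigenvalue shows the graph is connected. The eigenvalues sum to 18, which equals trace(L) = 2|E|. There is one zero in the spectrum, matching the 1 component.

[0, 0.0979, 0.3820, 0.8244, 1.3820, 2, 2.6180, 3.1756, 3.6180, 3.9021]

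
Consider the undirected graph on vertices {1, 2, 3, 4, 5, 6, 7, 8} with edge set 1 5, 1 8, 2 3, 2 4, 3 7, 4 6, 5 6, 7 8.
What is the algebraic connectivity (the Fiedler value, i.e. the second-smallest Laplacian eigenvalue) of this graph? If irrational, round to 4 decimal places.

Reading degrees in the order [1, 2, 3, 4, 5, 6, 7, 8] gives [2, 2, 2, 2, 2, 2, 2, 2]; set D = diag(2, 2, 2, 2, 2, 2, 2, 2) and form L = D - A. Computing the eigenvalues of L and sorting gives [0, 0.5858, 0.5858, 2, 2, 3.4142, 3.4142, 4]. The Fiedler value lambda_2 = 0.5858 is strictly positive, so the graph is connected. The largest eigenvalue, 4, is at most the vertex count 8.

0.5858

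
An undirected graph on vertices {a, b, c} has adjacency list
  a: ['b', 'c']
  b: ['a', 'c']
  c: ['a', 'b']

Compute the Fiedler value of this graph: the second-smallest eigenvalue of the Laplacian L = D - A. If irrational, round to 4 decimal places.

3

With the vertex order [a, b, c], the degrees are [2, 2, 2], giving D = diag(2, 2, 2) and L = D - A. The smallest Laplacian eigenvalue is always 0. The next one, lambda_2 = 3, measures how hard the graph is to disconnect: larger values mean better connectivity.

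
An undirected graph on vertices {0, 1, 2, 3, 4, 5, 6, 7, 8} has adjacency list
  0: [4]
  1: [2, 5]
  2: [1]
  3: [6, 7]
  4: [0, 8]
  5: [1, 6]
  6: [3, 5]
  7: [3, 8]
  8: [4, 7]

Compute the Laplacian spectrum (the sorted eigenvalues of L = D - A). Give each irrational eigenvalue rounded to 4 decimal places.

Reading degrees in the order [0, 1, 2, 3, 4, 5, 6, 7, 8] gives [1, 2, 1, 2, 2, 2, 2, 2, 2]; set D = diag(1, 2, 1, 2, 2, 2, 2, 2, 2) and form L = D - A. The multiplicity of 0 as a Laplacian eigenvalue equals the number of connected components. The single zero eigenvalue shows the graph is connected. By the matrix-tree theorem the graph has (1/9) * product of the nonzero eigenvalues = 1 spanning tree. There is one zero in the spectrum, matching the 1 component.

[0, 0.1206, 0.4679, 1, 1.6527, 2.3473, 3, 3.5321, 3.8794]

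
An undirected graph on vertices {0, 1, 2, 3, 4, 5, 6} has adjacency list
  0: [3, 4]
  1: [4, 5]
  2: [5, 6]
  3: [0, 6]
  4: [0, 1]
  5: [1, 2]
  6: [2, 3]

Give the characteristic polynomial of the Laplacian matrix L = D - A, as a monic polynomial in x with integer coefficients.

Reading degrees in the order [0, 1, 2, 3, 4, 5, 6] gives [2, 2, 2, 2, 2, 2, 2]; set D = diag(2, 2, 2, 2, 2, 2, 2) and form L = D - A. L has integer entries, so p(x) = det(xI - L) has integer coefficients. Expanding the determinant yields x^7 - 14x^6 + 77x^5 - 210x^4 + 294x^3 - 196x^2 + 49x. The coefficient of x^6 equals -trace(L) = -14, matching the sum of degrees. By the matrix-tree theorem the graph has (1/7) * product of the nonzero eigenvalues = 7 spanning trees. The eigenvalues sum to 14, which equals trace(L) = 2|E|.

x^7 - 14x^6 + 77x^5 - 210x^4 + 294x^3 - 196x^2 + 49x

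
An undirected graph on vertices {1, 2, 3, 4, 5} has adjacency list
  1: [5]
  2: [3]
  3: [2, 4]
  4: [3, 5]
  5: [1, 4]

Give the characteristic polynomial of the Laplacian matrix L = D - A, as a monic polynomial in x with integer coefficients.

With the vertex order [1, 2, 3, 4, 5], the degrees are [1, 1, 2, 2, 2], giving D = diag(1, 1, 2, 2, 2) and L = D - A. L has integer entries, so p(x) = det(xI - L) has integer coefficients. Expanding the determinant yields x^5 - 8x^4 + 21x^3 - 20x^2 + 5x. The constant term is 0 because L is singular (the all-ones vector lies in its kernel). By the matrix-tree theorem the graph has (1/5) * product of the nonzero eigenvalues = 1 spanning tree. The eigenvalues sum to 8, which equals trace(L) = 2|E|.

x^5 - 8x^4 + 21x^3 - 20x^2 + 5x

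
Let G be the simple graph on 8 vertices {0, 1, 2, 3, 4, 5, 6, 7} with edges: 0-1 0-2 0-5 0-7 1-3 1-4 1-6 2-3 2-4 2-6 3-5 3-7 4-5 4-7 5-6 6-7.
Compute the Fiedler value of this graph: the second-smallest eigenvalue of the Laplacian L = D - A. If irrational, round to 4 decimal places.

4

Reading degrees in the order [0, 1, 2, 3, 4, 5, 6, 7] gives [4, 4, 4, 4, 4, 4, 4, 4]; set D = diag(4, 4, 4, 4, 4, 4, 4, 4) and form L = D - A. The smallest Laplacian eigenvalue is always 0. The next one, lambda_2 = 4, measures how hard the graph is to disconnect: larger values mean better connectivity.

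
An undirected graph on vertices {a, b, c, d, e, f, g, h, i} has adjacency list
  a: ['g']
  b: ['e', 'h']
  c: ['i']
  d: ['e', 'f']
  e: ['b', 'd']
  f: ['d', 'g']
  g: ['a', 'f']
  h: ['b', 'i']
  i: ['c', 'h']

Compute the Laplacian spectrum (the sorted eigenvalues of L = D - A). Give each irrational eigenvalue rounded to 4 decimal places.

Reading degrees in the order [a, b, c, d, e, f, g, h, i] gives [1, 2, 1, 2, 2, 2, 2, 2, 2]; set D = diag(1, 2, 1, 2, 2, 2, 2, 2, 2) and form L = D - A. Since every row of L sums to 0, the all-ones vector is in the kernel and 0 is an eigenvalue. The single zero eigenvalue shows the graph is connected. By the matrix-tree theorem the graph has (1/9) * product of the nonzero eigenvalues = 1 spanning tree.

[0, 0.1206, 0.4679, 1, 1.6527, 2.3473, 3, 3.5321, 3.8794]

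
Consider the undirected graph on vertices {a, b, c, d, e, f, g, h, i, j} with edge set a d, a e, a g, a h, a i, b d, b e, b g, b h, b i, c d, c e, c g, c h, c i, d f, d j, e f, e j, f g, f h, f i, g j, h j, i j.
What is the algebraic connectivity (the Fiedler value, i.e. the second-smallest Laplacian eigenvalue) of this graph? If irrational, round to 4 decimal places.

Each diagonal entry of L is the vertex degree and each off-diagonal entry is -1 where an edge is present, 0 otherwise; in the order [a, b, c, d, e, f, g, h, i, j] the diagonal is [5, 5, 5, 5, 5, 5, 5, 5, 5, 5]. Computing the eigenvalues of L and sorting gives [0, 5, 5, 5, 5, 5, 5, 5, 5, 10]. The Fiedler value lambda_2 = 5 is strictly positive, so the graph is connected. There is one zero in the spectrum, matching the 1 component.

5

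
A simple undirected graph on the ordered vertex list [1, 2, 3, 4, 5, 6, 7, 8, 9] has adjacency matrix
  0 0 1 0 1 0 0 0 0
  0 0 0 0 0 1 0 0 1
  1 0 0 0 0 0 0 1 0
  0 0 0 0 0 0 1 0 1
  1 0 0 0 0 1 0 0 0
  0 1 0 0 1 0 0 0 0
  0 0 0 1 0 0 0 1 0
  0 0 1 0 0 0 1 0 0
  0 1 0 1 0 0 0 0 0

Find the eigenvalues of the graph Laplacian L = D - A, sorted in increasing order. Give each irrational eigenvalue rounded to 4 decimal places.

With the vertex order [1, 2, 3, 4, 5, 6, 7, 8, 9], the degrees are [2, 2, 2, 2, 2, 2, 2, 2, 2], giving D = diag(2, 2, 2, 2, 2, 2, 2, 2, 2) and L = D - A. Since every row of L sums to 0, the all-ones vector is in the kernel and 0 is an eigenvalue. The single zero eigenvalue shows the graph is connected.

[0, 0.4679, 0.4679, 1.6527, 1.6527, 3, 3, 3.8794, 3.8794]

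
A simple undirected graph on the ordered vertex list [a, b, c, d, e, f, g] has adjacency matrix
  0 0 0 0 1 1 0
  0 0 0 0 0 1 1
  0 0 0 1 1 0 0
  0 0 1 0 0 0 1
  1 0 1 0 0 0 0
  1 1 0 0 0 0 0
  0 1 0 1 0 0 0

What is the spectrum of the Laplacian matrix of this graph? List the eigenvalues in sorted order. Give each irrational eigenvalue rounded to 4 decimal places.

With the vertex order [a, b, c, d, e, f, g], the degrees are [2, 2, 2, 2, 2, 2, 2], giving D = diag(2, 2, 2, 2, 2, 2, 2) and L = D - A. Since every row of L sums to 0, the all-ones vector is in the kernel and 0 is an eigenvalue.

[0, 0.7530, 0.7530, 2.4450, 2.4450, 3.8019, 3.8019]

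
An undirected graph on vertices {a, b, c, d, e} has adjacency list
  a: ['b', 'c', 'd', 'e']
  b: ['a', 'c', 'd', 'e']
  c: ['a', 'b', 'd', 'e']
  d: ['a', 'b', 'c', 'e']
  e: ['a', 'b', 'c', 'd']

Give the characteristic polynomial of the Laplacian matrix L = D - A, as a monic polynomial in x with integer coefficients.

x^5 - 20x^4 + 150x^3 - 500x^2 + 625x

Reading degrees in the order [a, b, c, d, e] gives [4, 4, 4, 4, 4]; set D = diag(4, 4, 4, 4, 4) and form L = D - A. L has integer entries, so p(x) = det(xI - L) has integer coefficients. Expanding the determinant yields x^5 - 20x^4 + 150x^3 - 500x^2 + 625x. Since p(0) = det(-L) = 0, x divides p(x). There is one zero in the spectrum, matching the 1 component.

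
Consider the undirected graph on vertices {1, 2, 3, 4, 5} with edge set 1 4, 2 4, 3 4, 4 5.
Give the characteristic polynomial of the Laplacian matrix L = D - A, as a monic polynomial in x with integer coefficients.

x^5 - 8x^4 + 18x^3 - 16x^2 + 5x

Each diagonal entry of L is the vertex degree and each off-diagonal entry is -1 where an edge is present, 0 otherwise; in the order [1, 2, 3, 4, 5] the diagonal is [1, 1, 1, 4, 1]. The eigenvalues of L are [0, 1, 1, 1, 5]; the characteristic polynomial is the product of (x - lambda_i), which multiplies out to x^5 - 8x^4 + 18x^3 - 16x^2 + 5x. The constant term is 0 because L is singular (the all-ones vector lies in its kernel). The eigenvalues sum to 8, which equals trace(L) = 2|E|.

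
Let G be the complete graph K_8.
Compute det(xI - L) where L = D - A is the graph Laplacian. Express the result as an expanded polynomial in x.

x^8 - 56x^7 + 1344x^6 - 17920x^5 + 143360x^4 - 688128x^3 + 1835008x^2 - 2097152x

The graph has 8 vertices and degree multiset [7, 7, 7, 7, 7, 7, 7, 7]; D is the diagonal matrix of degrees and L = D - A. L has integer entries, so p(x) = det(xI - L) has integer coefficients. Expanding the determinant yields x^8 - 56x^7 + 1344x^6 - 17920x^5 + 143360x^4 - 688128x^3 + 1835008x^2 - 2097152x. The coefficient of x^7 equals -trace(L) = -56, matching the sum of degrees. The eigenvalues sum to 56, which equals trace(L) = 2|E|.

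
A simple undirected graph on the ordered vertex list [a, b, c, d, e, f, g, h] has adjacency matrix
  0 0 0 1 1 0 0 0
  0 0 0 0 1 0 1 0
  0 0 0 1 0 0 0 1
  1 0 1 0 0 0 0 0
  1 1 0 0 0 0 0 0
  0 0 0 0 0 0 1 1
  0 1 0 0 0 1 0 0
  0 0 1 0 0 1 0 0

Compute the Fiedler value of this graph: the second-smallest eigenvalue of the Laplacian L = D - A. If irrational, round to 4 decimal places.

0.5858

With the vertex order [a, b, c, d, e, f, g, h], the degrees are [2, 2, 2, 2, 2, 2, 2, 2], giving D = diag(2, 2, 2, 2, 2, 2, 2, 2) and L = D - A. Computing the eigenvalues of L and sorting gives [0, 0.5858, 0.5858, 2, 2, 3.4142, 3.4142, 4]. The Fiedler value lambda_2 = 0.5858 is strictly positive, so the graph is connected.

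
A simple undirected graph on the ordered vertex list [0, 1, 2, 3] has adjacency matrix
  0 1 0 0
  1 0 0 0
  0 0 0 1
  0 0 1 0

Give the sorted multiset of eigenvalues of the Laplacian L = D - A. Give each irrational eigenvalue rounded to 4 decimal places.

[0, 0, 2, 2]

Each diagonal entry of L is the vertex degree and each off-diagonal entry is -1 where an edge is present, 0 otherwise; in the order [0, 1, 2, 3] the diagonal is [1, 1, 1, 1]. Since every row of L sums to 0, the all-ones vector is in the kernel and 0 is an eigenvalue. The 2 zero eigenvalues correspond to the 2 connected components. There are 2 zeros in the spectrum, matching the 2 components.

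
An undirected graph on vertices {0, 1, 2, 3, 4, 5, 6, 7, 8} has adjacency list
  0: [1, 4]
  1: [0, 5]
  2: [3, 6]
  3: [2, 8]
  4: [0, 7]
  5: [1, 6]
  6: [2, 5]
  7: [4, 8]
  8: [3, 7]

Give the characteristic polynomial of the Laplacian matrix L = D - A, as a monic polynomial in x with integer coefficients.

x^9 - 18x^8 + 135x^7 - 546x^6 + 1287x^5 - 1782x^4 + 1386x^3 - 540x^2 + 81x

Reading degrees in the order [0, 1, 2, 3, 4, 5, 6, 7, 8] gives [2, 2, 2, 2, 2, 2, 2, 2, 2]; set D = diag(2, 2, 2, 2, 2, 2, 2, 2, 2) and form L = D - A. Computing det(xI - L) by cofactor expansion (or equivalently via sum-over-permutations) gives x^9 - 18x^8 + 135x^7 - 546x^6 + 1287x^5 - 1782x^4 + 1386x^3 - 540x^2 + 81x. The constant term is 0 because L is singular (the all-ones vector lies in its kernel). By the matrix-tree theorem the graph has (1/9) * product of the nonzero eigenvalues = 9 spanning trees.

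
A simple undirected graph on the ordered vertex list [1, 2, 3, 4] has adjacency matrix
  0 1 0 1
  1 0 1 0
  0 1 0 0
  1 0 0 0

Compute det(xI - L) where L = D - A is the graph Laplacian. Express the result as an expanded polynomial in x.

Each diagonal entry of L is the vertex degree and each off-diagonal entry is -1 where an edge is present, 0 otherwise; in the order [1, 2, 3, 4] the diagonal is [2, 2, 1, 1]. Computing det(xI - L) by cofactor expansion (or equivalently via sum-over-permutations) gives x^4 - 6x^3 + 10x^2 - 4x. The coefficient of x^3 equals -trace(L) = -6, matching the sum of degrees. The eigenvalues sum to 6, which equals trace(L) = 2|E|. By the matrix-tree theorem the graph has (1/4) * product of the nonzero eigenvalues = 1 spanning tree.

x^4 - 6x^3 + 10x^2 - 4x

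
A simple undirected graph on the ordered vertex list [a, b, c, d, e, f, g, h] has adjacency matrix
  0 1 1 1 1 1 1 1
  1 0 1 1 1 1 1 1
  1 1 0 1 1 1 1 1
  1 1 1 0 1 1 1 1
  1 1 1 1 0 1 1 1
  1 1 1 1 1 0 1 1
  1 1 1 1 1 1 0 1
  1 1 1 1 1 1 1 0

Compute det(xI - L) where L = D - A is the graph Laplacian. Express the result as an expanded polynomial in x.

x^8 - 56x^7 + 1344x^6 - 17920x^5 + 143360x^4 - 688128x^3 + 1835008x^2 - 2097152x

Reading degrees in the order [a, b, c, d, e, f, g, h] gives [7, 7, 7, 7, 7, 7, 7, 7]; set D = diag(7, 7, 7, 7, 7, 7, 7, 7) and form L = D - A. Computing det(xI - L) by cofactor expansion (or equivalently via sum-over-permutations) gives x^8 - 56x^7 + 1344x^6 - 17920x^5 + 143360x^4 - 688128x^3 + 1835008x^2 - 2097152x. The coefficient of x^7 equals -trace(L) = -56, matching the sum of degrees. The eigenvalues sum to 56, which equals trace(L) = 2|E|. The largest eigenvalue, 8, is at most the vertex count 8.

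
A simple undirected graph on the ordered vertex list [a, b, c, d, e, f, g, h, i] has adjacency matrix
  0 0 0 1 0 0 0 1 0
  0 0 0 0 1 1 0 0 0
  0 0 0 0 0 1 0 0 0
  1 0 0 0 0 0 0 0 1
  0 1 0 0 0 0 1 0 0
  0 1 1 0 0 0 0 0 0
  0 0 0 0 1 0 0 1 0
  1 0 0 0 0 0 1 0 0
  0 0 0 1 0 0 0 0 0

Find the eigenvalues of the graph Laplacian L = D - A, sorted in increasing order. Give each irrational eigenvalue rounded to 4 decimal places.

With the vertex order [a, b, c, d, e, f, g, h, i], the degrees are [2, 2, 1, 2, 2, 2, 2, 2, 1], giving D = diag(2, 2, 1, 2, 2, 2, 2, 2, 1) and L = D - A. L is symmetric positive semidefinite, so every eigenvalue is real and nonnegative. The largest eigenvalue, 3.8794, is at most the vertex count 9.

[0, 0.1206, 0.4679, 1, 1.6527, 2.3473, 3, 3.5321, 3.8794]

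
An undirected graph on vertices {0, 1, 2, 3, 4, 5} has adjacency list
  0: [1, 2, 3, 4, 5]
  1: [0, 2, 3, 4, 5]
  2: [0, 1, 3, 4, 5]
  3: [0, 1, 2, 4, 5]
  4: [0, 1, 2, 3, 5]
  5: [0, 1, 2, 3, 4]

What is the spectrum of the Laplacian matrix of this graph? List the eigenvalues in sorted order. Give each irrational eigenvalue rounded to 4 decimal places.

Reading degrees in the order [0, 1, 2, 3, 4, 5] gives [5, 5, 5, 5, 5, 5]; set D = diag(5, 5, 5, 5, 5, 5) and form L = D - A. The multiplicity of 0 as a Laplacian eigenvalue equals the number of connected components. The single zero eigenvalue shows the graph is connected. The eigenvalues sum to 30, which equals trace(L) = 2|E|. There is one zero in the spectrum, matching the 1 component.

[0, 6, 6, 6, 6, 6]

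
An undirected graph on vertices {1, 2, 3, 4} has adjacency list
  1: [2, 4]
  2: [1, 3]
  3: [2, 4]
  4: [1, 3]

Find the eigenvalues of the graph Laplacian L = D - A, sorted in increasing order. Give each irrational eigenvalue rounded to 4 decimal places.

Each diagonal entry of L is the vertex degree and each off-diagonal entry is -1 where an edge is present, 0 otherwise; in the order [1, 2, 3, 4] the diagonal is [2, 2, 2, 2]. The multiplicity of 0 as a Laplacian eigenvalue equals the number of connected components. There is one zero in the spectrum, matching the 1 component. The largest eigenvalue, 4, is at most the vertex count 4.

[0, 2, 2, 4]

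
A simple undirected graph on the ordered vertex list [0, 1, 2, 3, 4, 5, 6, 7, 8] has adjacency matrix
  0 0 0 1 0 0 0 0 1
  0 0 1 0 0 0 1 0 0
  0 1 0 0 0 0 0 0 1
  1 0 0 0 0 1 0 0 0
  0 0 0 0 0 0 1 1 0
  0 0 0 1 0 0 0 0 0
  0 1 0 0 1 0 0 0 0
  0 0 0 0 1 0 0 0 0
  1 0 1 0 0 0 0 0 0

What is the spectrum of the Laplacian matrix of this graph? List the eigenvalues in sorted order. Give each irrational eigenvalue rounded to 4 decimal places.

[0, 0.1206, 0.4679, 1, 1.6527, 2.3473, 3, 3.5321, 3.8794]

Reading degrees in the order [0, 1, 2, 3, 4, 5, 6, 7, 8] gives [2, 2, 2, 2, 2, 1, 2, 1, 2]; set D = diag(2, 2, 2, 2, 2, 1, 2, 1, 2) and form L = D - A. Diagonalising L (or applying a numerical eigensolver to the 9x9 matrix) gives the spectrum above. The single zero eigenvalue shows the graph is connected. The eigenvalues sum to 16, which equals trace(L) = 2|E|. The largest eigenvalue, 3.8794, is at most the vertex count 9.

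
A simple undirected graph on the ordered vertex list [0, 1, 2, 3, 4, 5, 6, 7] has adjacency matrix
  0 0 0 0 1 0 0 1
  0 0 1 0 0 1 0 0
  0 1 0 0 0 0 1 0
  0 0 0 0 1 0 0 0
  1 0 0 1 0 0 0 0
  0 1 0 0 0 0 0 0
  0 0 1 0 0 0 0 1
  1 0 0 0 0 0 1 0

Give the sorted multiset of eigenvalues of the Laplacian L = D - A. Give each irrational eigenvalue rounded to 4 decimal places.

Each diagonal entry of L is the vertex degree and each off-diagonal entry is -1 where an edge is present, 0 otherwise; in the order [0, 1, 2, 3, 4, 5, 6, 7] the diagonal is [2, 2, 2, 1, 2, 1, 2, 2]. Since every row of L sums to 0, the all-ones vector is in the kernel and 0 is an eigenvalue. The single zero eigenvalue shows the graph is connected. There is one zero in the spectrum, matching the 1 component. The largest eigenvalue, 3.8478, is at most the vertex count 8.

[0, 0.1522, 0.5858, 1.2346, 2, 2.7654, 3.4142, 3.8478]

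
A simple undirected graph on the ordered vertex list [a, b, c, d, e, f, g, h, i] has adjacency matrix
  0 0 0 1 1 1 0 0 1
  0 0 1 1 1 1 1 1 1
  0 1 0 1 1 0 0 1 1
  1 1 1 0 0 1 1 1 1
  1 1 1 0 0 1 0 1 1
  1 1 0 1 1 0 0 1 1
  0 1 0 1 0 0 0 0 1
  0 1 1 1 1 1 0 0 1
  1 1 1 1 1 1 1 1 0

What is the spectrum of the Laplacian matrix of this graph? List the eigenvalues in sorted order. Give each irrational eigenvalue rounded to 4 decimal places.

With the vertex order [a, b, c, d, e, f, g, h, i], the degrees are [4, 7, 5, 7, 6, 6, 3, 6, 8], giving D = diag(4, 7, 5, 7, 6, 6, 3, 6, 8) and L = D - A. The multiplicity of 0 as a Laplacian eigenvalue equals the number of connected components.

[0, 2.8781, 3.9268, 5.7372, 6.5080, 7.3008, 8.0701, 8.5789, 9]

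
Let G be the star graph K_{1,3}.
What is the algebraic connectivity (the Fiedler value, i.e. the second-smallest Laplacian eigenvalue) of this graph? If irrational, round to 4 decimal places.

1

The graph has 4 vertices and degree multiset [3, 1, 1, 1]; D is the diagonal matrix of degrees and L = D - A. The smallest Laplacian eigenvalue is always 0. The next one, lambda_2 = 1, measures how hard the graph is to disconnect: larger values mean better connectivity. The eigenvalues sum to 6, which equals trace(L) = 2|E|.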